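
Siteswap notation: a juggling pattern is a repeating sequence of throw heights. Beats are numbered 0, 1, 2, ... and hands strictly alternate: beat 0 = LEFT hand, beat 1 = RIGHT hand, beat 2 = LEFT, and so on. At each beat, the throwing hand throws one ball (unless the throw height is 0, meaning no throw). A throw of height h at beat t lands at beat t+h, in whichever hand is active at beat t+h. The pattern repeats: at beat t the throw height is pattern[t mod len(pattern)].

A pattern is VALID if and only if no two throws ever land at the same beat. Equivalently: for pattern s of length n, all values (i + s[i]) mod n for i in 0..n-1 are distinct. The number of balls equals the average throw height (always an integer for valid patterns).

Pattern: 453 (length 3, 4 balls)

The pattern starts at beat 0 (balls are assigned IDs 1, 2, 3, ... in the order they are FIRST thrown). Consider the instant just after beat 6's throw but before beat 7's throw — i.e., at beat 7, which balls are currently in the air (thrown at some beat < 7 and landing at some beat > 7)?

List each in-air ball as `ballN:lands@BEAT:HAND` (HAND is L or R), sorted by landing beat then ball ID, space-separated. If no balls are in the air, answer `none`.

Beat 0 (L): throw ball1 h=4 -> lands@4:L; in-air after throw: [b1@4:L]
Beat 1 (R): throw ball2 h=5 -> lands@6:L; in-air after throw: [b1@4:L b2@6:L]
Beat 2 (L): throw ball3 h=3 -> lands@5:R; in-air after throw: [b1@4:L b3@5:R b2@6:L]
Beat 3 (R): throw ball4 h=4 -> lands@7:R; in-air after throw: [b1@4:L b3@5:R b2@6:L b4@7:R]
Beat 4 (L): throw ball1 h=5 -> lands@9:R; in-air after throw: [b3@5:R b2@6:L b4@7:R b1@9:R]
Beat 5 (R): throw ball3 h=3 -> lands@8:L; in-air after throw: [b2@6:L b4@7:R b3@8:L b1@9:R]
Beat 6 (L): throw ball2 h=4 -> lands@10:L; in-air after throw: [b4@7:R b3@8:L b1@9:R b2@10:L]
Beat 7 (R): throw ball4 h=5 -> lands@12:L; in-air after throw: [b3@8:L b1@9:R b2@10:L b4@12:L]

Answer: ball3:lands@8:L ball1:lands@9:R ball2:lands@10:L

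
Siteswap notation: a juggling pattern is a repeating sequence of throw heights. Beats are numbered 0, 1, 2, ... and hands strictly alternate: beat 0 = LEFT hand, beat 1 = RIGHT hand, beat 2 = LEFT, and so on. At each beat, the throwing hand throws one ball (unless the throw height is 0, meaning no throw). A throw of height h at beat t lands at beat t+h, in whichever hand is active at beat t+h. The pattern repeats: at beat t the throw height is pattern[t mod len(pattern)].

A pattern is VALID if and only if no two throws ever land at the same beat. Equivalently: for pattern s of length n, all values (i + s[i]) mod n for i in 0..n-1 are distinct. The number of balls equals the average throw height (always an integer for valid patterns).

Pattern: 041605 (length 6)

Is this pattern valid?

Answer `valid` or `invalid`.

Answer: invalid

Derivation:
i=0: (i + s[i]) mod n = (0 + 0) mod 6 = 0
i=1: (i + s[i]) mod n = (1 + 4) mod 6 = 5
i=2: (i + s[i]) mod n = (2 + 1) mod 6 = 3
i=3: (i + s[i]) mod n = (3 + 6) mod 6 = 3
i=4: (i + s[i]) mod n = (4 + 0) mod 6 = 4
i=5: (i + s[i]) mod n = (5 + 5) mod 6 = 4
Residues: [0, 5, 3, 3, 4, 4], distinct: False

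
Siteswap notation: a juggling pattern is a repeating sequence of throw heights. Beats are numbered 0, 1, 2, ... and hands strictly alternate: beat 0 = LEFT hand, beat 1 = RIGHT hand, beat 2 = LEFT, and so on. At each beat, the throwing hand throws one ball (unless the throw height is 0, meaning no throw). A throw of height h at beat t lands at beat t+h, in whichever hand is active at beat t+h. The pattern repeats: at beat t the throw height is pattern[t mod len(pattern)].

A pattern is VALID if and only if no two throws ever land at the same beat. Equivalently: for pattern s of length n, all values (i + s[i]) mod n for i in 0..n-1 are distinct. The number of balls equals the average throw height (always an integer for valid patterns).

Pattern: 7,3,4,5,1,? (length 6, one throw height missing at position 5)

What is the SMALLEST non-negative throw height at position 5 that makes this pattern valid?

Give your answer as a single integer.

i=0: (0 + 7) mod 6 = 1
i=1: (1 + 3) mod 6 = 4
i=2: (2 + 4) mod 6 = 0
i=3: (3 + 5) mod 6 = 2
i=4: (4 + 1) mod 6 = 5
i=5: s[i]=? (unknown)
Known residues: [0, 1, 2, 4, 5]; need a permutation of 0..5, so missing residue r = 3
Need (5 + s) mod 6 = 3; smallest s = (3 - 5) mod 6 = 4

Answer: 4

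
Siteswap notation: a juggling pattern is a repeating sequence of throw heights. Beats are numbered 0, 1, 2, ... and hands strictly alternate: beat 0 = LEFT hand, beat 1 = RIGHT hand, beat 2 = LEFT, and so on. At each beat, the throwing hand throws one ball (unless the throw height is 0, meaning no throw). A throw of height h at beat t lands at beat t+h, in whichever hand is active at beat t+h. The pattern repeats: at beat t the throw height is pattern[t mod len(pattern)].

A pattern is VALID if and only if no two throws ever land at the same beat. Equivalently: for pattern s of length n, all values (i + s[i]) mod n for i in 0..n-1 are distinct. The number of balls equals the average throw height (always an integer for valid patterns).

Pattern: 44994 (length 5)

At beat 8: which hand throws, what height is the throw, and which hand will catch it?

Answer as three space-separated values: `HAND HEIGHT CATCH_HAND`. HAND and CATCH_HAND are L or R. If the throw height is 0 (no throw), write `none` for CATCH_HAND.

Answer: L 9 R

Derivation:
Beat 8: 8 mod 2 = 0, so hand = L
Throw height = pattern[8 mod 5] = pattern[3] = 9
Lands at beat 8+9=17, 17 mod 2 = 1, so catch hand = R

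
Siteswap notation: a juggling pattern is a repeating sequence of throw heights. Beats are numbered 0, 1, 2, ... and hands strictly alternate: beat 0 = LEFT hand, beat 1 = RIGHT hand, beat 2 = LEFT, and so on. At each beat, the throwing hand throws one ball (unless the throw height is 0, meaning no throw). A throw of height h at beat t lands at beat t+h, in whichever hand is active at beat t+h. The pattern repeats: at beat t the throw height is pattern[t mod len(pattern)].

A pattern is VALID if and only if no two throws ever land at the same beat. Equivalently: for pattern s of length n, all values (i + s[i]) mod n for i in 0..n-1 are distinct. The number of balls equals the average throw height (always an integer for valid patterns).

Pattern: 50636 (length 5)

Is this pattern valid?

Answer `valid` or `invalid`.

Answer: invalid

Derivation:
i=0: (i + s[i]) mod n = (0 + 5) mod 5 = 0
i=1: (i + s[i]) mod n = (1 + 0) mod 5 = 1
i=2: (i + s[i]) mod n = (2 + 6) mod 5 = 3
i=3: (i + s[i]) mod n = (3 + 3) mod 5 = 1
i=4: (i + s[i]) mod n = (4 + 6) mod 5 = 0
Residues: [0, 1, 3, 1, 0], distinct: False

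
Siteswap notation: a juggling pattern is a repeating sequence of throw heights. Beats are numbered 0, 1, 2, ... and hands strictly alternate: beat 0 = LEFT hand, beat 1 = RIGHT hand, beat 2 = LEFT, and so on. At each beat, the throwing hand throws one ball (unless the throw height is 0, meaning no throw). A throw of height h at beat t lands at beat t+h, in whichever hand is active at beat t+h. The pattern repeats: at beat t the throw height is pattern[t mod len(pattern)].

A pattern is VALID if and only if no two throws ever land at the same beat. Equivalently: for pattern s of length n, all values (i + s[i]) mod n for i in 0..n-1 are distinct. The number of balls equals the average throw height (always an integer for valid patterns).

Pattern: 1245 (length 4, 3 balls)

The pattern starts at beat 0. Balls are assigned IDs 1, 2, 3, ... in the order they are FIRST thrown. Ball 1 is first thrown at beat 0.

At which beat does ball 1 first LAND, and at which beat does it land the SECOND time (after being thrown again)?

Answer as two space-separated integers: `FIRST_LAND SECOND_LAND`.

Answer: 1 3

Derivation:
Beat 0 (L): throw ball1 h=1 -> lands@1:R; in-air after throw: [b1@1:R]
Beat 1 (R): throw ball1 h=2 -> lands@3:R; in-air after throw: [b1@3:R]
Beat 2 (L): throw ball2 h=4 -> lands@6:L; in-air after throw: [b1@3:R b2@6:L]
Beat 3 (R): throw ball1 h=5 -> lands@8:L; in-air after throw: [b2@6:L b1@8:L]
Ball 1: thrown@0 h=1 -> first land @1; rethrown@1 h=2 -> second land @3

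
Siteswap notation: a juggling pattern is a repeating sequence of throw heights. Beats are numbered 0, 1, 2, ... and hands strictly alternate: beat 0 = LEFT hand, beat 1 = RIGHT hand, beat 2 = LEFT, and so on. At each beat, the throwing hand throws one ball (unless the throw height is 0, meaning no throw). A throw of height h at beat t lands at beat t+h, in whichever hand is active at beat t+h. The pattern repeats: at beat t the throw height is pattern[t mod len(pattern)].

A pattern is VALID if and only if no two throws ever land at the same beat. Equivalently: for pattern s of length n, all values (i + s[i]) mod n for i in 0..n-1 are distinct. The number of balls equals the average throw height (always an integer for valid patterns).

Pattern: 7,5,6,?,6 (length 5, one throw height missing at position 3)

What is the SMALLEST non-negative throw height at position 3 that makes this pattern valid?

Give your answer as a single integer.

Answer: 1

Derivation:
i=0: (0 + 7) mod 5 = 2
i=1: (1 + 5) mod 5 = 1
i=2: (2 + 6) mod 5 = 3
i=3: s[i]=? (unknown)
i=4: (4 + 6) mod 5 = 0
Known residues: [0, 1, 2, 3]; need a permutation of 0..4, so missing residue r = 4
Need (3 + s) mod 5 = 4; smallest s = (4 - 3) mod 5 = 1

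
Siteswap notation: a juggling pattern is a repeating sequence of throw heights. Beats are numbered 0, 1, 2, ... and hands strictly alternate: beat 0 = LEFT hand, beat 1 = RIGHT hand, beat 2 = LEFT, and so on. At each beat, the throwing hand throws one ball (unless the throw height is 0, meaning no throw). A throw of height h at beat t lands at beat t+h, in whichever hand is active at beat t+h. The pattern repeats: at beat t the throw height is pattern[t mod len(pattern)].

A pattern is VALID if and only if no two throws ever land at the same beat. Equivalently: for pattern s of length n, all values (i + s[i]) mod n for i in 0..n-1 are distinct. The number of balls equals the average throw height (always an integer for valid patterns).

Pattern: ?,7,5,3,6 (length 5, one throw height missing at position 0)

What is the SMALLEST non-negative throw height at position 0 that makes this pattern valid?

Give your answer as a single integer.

Answer: 4

Derivation:
i=0: s[i]=? (unknown)
i=1: (1 + 7) mod 5 = 3
i=2: (2 + 5) mod 5 = 2
i=3: (3 + 3) mod 5 = 1
i=4: (4 + 6) mod 5 = 0
Known residues: [0, 1, 2, 3]; need a permutation of 0..4, so missing residue r = 4
Need (0 + s) mod 5 = 4; smallest s = (4 - 0) mod 5 = 4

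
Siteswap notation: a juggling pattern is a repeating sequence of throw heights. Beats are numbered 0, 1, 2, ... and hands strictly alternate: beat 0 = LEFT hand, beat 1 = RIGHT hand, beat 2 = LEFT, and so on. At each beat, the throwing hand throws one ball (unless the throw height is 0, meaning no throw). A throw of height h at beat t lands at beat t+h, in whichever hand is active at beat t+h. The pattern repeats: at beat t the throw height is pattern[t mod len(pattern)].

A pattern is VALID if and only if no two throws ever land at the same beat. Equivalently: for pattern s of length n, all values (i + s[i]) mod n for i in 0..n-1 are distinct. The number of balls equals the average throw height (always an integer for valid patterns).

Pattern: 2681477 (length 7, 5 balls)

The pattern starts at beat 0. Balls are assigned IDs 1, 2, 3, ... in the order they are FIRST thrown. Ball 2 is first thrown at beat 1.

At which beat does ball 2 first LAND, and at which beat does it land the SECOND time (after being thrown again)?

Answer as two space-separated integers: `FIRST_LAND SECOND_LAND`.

Answer: 7 9

Derivation:
Beat 0 (L): throw ball1 h=2 -> lands@2:L; in-air after throw: [b1@2:L]
Beat 1 (R): throw ball2 h=6 -> lands@7:R; in-air after throw: [b1@2:L b2@7:R]
Beat 2 (L): throw ball1 h=8 -> lands@10:L; in-air after throw: [b2@7:R b1@10:L]
Beat 3 (R): throw ball3 h=1 -> lands@4:L; in-air after throw: [b3@4:L b2@7:R b1@10:L]
Beat 4 (L): throw ball3 h=4 -> lands@8:L; in-air after throw: [b2@7:R b3@8:L b1@10:L]
Beat 5 (R): throw ball4 h=7 -> lands@12:L; in-air after throw: [b2@7:R b3@8:L b1@10:L b4@12:L]
Beat 6 (L): throw ball5 h=7 -> lands@13:R; in-air after throw: [b2@7:R b3@8:L b1@10:L b4@12:L b5@13:R]
Beat 7 (R): throw ball2 h=2 -> lands@9:R; in-air after throw: [b3@8:L b2@9:R b1@10:L b4@12:L b5@13:R]
Beat 8 (L): throw ball3 h=6 -> lands@14:L; in-air after throw: [b2@9:R b1@10:L b4@12:L b5@13:R b3@14:L]
Beat 9 (R): throw ball2 h=8 -> lands@17:R; in-air after throw: [b1@10:L b4@12:L b5@13:R b3@14:L b2@17:R]
Ball 2: thrown@1 h=6 -> first land @7; rethrown@7 h=2 -> second land @9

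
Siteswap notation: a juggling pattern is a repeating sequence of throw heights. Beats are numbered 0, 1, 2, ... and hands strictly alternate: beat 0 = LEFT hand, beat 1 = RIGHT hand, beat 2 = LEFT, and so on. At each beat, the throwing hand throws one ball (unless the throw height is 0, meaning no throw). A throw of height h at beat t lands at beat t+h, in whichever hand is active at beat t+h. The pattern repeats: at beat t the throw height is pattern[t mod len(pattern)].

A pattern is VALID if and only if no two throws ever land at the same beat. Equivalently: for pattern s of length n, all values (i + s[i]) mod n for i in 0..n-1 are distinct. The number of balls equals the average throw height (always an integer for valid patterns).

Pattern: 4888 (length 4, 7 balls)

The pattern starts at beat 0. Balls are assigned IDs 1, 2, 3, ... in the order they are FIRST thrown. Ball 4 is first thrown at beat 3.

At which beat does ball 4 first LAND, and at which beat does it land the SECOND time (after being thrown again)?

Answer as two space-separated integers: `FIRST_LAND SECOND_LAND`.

Beat 0 (L): throw ball1 h=4 -> lands@4:L; in-air after throw: [b1@4:L]
Beat 1 (R): throw ball2 h=8 -> lands@9:R; in-air after throw: [b1@4:L b2@9:R]
Beat 2 (L): throw ball3 h=8 -> lands@10:L; in-air after throw: [b1@4:L b2@9:R b3@10:L]
Beat 3 (R): throw ball4 h=8 -> lands@11:R; in-air after throw: [b1@4:L b2@9:R b3@10:L b4@11:R]
Beat 4 (L): throw ball1 h=4 -> lands@8:L; in-air after throw: [b1@8:L b2@9:R b3@10:L b4@11:R]
Beat 5 (R): throw ball5 h=8 -> lands@13:R; in-air after throw: [b1@8:L b2@9:R b3@10:L b4@11:R b5@13:R]
Beat 6 (L): throw ball6 h=8 -> lands@14:L; in-air after throw: [b1@8:L b2@9:R b3@10:L b4@11:R b5@13:R b6@14:L]
Beat 7 (R): throw ball7 h=8 -> lands@15:R; in-air after throw: [b1@8:L b2@9:R b3@10:L b4@11:R b5@13:R b6@14:L b7@15:R]
Beat 8 (L): throw ball1 h=4 -> lands@12:L; in-air after throw: [b2@9:R b3@10:L b4@11:R b1@12:L b5@13:R b6@14:L b7@15:R]
Beat 9 (R): throw ball2 h=8 -> lands@17:R; in-air after throw: [b3@10:L b4@11:R b1@12:L b5@13:R b6@14:L b7@15:R b2@17:R]
Beat 10 (L): throw ball3 h=8 -> lands@18:L; in-air after throw: [b4@11:R b1@12:L b5@13:R b6@14:L b7@15:R b2@17:R b3@18:L]
Beat 11 (R): throw ball4 h=8 -> lands@19:R; in-air after throw: [b1@12:L b5@13:R b6@14:L b7@15:R b2@17:R b3@18:L b4@19:R]
Ball 4: thrown@3 h=8 -> first land @11; rethrown@11 h=8 -> second land @19

Answer: 11 19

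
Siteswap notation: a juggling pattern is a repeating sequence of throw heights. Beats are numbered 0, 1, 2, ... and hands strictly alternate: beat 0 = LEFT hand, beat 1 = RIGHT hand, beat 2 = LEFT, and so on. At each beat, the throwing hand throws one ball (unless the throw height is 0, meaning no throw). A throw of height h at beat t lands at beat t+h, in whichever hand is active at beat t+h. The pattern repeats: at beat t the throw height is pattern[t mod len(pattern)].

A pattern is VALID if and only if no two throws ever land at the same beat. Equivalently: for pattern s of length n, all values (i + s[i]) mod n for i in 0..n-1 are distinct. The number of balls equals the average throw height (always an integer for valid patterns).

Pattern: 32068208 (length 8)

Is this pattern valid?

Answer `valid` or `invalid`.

i=0: (i + s[i]) mod n = (0 + 3) mod 8 = 3
i=1: (i + s[i]) mod n = (1 + 2) mod 8 = 3
i=2: (i + s[i]) mod n = (2 + 0) mod 8 = 2
i=3: (i + s[i]) mod n = (3 + 6) mod 8 = 1
i=4: (i + s[i]) mod n = (4 + 8) mod 8 = 4
i=5: (i + s[i]) mod n = (5 + 2) mod 8 = 7
i=6: (i + s[i]) mod n = (6 + 0) mod 8 = 6
i=7: (i + s[i]) mod n = (7 + 8) mod 8 = 7
Residues: [3, 3, 2, 1, 4, 7, 6, 7], distinct: False

Answer: invalid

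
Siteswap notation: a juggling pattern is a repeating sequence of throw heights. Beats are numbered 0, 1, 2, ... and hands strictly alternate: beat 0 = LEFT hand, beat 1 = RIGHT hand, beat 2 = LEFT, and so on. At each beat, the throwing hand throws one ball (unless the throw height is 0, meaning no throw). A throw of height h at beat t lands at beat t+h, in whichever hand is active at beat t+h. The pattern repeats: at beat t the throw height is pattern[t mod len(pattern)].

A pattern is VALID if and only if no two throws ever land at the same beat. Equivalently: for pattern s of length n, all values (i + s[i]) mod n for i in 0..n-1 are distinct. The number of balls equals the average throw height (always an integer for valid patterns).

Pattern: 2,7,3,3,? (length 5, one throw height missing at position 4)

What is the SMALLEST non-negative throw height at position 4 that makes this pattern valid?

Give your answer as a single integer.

Answer: 0

Derivation:
i=0: (0 + 2) mod 5 = 2
i=1: (1 + 7) mod 5 = 3
i=2: (2 + 3) mod 5 = 0
i=3: (3 + 3) mod 5 = 1
i=4: s[i]=? (unknown)
Known residues: [0, 1, 2, 3]; need a permutation of 0..4, so missing residue r = 4
Need (4 + s) mod 5 = 4; smallest s = (4 - 4) mod 5 = 0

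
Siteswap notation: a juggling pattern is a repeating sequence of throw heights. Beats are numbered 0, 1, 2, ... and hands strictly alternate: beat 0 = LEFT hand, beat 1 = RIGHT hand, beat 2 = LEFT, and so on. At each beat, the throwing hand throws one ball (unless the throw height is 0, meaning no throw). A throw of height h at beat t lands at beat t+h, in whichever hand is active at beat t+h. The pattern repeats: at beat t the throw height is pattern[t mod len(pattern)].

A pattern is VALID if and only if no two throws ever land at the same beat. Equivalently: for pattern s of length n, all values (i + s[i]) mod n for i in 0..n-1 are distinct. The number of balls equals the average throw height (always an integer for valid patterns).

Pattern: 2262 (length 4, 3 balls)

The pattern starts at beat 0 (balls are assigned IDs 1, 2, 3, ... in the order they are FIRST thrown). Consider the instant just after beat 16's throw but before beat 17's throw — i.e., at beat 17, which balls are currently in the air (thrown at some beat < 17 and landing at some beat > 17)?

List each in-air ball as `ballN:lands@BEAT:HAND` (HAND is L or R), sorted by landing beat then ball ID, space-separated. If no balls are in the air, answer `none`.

Beat 0 (L): throw ball1 h=2 -> lands@2:L; in-air after throw: [b1@2:L]
Beat 1 (R): throw ball2 h=2 -> lands@3:R; in-air after throw: [b1@2:L b2@3:R]
Beat 2 (L): throw ball1 h=6 -> lands@8:L; in-air after throw: [b2@3:R b1@8:L]
Beat 3 (R): throw ball2 h=2 -> lands@5:R; in-air after throw: [b2@5:R b1@8:L]
Beat 4 (L): throw ball3 h=2 -> lands@6:L; in-air after throw: [b2@5:R b3@6:L b1@8:L]
Beat 5 (R): throw ball2 h=2 -> lands@7:R; in-air after throw: [b3@6:L b2@7:R b1@8:L]
Beat 6 (L): throw ball3 h=6 -> lands@12:L; in-air after throw: [b2@7:R b1@8:L b3@12:L]
Beat 7 (R): throw ball2 h=2 -> lands@9:R; in-air after throw: [b1@8:L b2@9:R b3@12:L]
Beat 8 (L): throw ball1 h=2 -> lands@10:L; in-air after throw: [b2@9:R b1@10:L b3@12:L]
Beat 9 (R): throw ball2 h=2 -> lands@11:R; in-air after throw: [b1@10:L b2@11:R b3@12:L]
Beat 10 (L): throw ball1 h=6 -> lands@16:L; in-air after throw: [b2@11:R b3@12:L b1@16:L]
Beat 11 (R): throw ball2 h=2 -> lands@13:R; in-air after throw: [b3@12:L b2@13:R b1@16:L]
Beat 12 (L): throw ball3 h=2 -> lands@14:L; in-air after throw: [b2@13:R b3@14:L b1@16:L]
Beat 13 (R): throw ball2 h=2 -> lands@15:R; in-air after throw: [b3@14:L b2@15:R b1@16:L]
Beat 14 (L): throw ball3 h=6 -> lands@20:L; in-air after throw: [b2@15:R b1@16:L b3@20:L]
Beat 15 (R): throw ball2 h=2 -> lands@17:R; in-air after throw: [b1@16:L b2@17:R b3@20:L]
Beat 16 (L): throw ball1 h=2 -> lands@18:L; in-air after throw: [b2@17:R b1@18:L b3@20:L]
Beat 17 (R): throw ball2 h=2 -> lands@19:R; in-air after throw: [b1@18:L b2@19:R b3@20:L]

Answer: ball1:lands@18:L ball3:lands@20:L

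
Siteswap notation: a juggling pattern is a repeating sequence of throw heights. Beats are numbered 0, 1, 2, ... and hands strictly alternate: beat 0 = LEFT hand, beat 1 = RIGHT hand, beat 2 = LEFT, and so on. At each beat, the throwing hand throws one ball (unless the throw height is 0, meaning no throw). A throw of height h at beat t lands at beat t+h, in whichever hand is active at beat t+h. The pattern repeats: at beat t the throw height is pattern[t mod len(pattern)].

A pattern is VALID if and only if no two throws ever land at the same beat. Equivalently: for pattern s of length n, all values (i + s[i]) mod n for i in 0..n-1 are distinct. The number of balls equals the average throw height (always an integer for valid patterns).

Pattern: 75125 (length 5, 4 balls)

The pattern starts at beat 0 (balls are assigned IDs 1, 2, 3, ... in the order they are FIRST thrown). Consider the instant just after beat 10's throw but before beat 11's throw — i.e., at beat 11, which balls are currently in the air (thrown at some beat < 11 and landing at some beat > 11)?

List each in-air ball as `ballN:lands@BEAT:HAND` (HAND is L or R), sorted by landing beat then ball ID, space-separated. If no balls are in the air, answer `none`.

Beat 0 (L): throw ball1 h=7 -> lands@7:R; in-air after throw: [b1@7:R]
Beat 1 (R): throw ball2 h=5 -> lands@6:L; in-air after throw: [b2@6:L b1@7:R]
Beat 2 (L): throw ball3 h=1 -> lands@3:R; in-air after throw: [b3@3:R b2@6:L b1@7:R]
Beat 3 (R): throw ball3 h=2 -> lands@5:R; in-air after throw: [b3@5:R b2@6:L b1@7:R]
Beat 4 (L): throw ball4 h=5 -> lands@9:R; in-air after throw: [b3@5:R b2@6:L b1@7:R b4@9:R]
Beat 5 (R): throw ball3 h=7 -> lands@12:L; in-air after throw: [b2@6:L b1@7:R b4@9:R b3@12:L]
Beat 6 (L): throw ball2 h=5 -> lands@11:R; in-air after throw: [b1@7:R b4@9:R b2@11:R b3@12:L]
Beat 7 (R): throw ball1 h=1 -> lands@8:L; in-air after throw: [b1@8:L b4@9:R b2@11:R b3@12:L]
Beat 8 (L): throw ball1 h=2 -> lands@10:L; in-air after throw: [b4@9:R b1@10:L b2@11:R b3@12:L]
Beat 9 (R): throw ball4 h=5 -> lands@14:L; in-air after throw: [b1@10:L b2@11:R b3@12:L b4@14:L]
Beat 10 (L): throw ball1 h=7 -> lands@17:R; in-air after throw: [b2@11:R b3@12:L b4@14:L b1@17:R]
Beat 11 (R): throw ball2 h=5 -> lands@16:L; in-air after throw: [b3@12:L b4@14:L b2@16:L b1@17:R]

Answer: ball3:lands@12:L ball4:lands@14:L ball1:lands@17:R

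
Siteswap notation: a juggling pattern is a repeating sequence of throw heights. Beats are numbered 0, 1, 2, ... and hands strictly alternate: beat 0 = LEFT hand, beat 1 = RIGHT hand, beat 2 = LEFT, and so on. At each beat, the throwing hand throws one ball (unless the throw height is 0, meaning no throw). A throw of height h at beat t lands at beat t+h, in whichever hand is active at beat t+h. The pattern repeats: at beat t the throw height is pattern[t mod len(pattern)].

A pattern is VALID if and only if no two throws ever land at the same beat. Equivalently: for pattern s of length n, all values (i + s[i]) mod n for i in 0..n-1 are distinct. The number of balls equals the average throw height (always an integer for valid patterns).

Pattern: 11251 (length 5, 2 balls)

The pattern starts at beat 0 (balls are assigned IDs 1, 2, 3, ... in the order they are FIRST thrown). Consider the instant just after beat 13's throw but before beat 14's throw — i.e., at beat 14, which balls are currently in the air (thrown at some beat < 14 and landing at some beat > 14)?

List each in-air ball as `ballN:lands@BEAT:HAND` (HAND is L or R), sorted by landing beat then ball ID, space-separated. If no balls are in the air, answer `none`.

Beat 0 (L): throw ball1 h=1 -> lands@1:R; in-air after throw: [b1@1:R]
Beat 1 (R): throw ball1 h=1 -> lands@2:L; in-air after throw: [b1@2:L]
Beat 2 (L): throw ball1 h=2 -> lands@4:L; in-air after throw: [b1@4:L]
Beat 3 (R): throw ball2 h=5 -> lands@8:L; in-air after throw: [b1@4:L b2@8:L]
Beat 4 (L): throw ball1 h=1 -> lands@5:R; in-air after throw: [b1@5:R b2@8:L]
Beat 5 (R): throw ball1 h=1 -> lands@6:L; in-air after throw: [b1@6:L b2@8:L]
Beat 6 (L): throw ball1 h=1 -> lands@7:R; in-air after throw: [b1@7:R b2@8:L]
Beat 7 (R): throw ball1 h=2 -> lands@9:R; in-air after throw: [b2@8:L b1@9:R]
Beat 8 (L): throw ball2 h=5 -> lands@13:R; in-air after throw: [b1@9:R b2@13:R]
Beat 9 (R): throw ball1 h=1 -> lands@10:L; in-air after throw: [b1@10:L b2@13:R]
Beat 10 (L): throw ball1 h=1 -> lands@11:R; in-air after throw: [b1@11:R b2@13:R]
Beat 11 (R): throw ball1 h=1 -> lands@12:L; in-air after throw: [b1@12:L b2@13:R]
Beat 12 (L): throw ball1 h=2 -> lands@14:L; in-air after throw: [b2@13:R b1@14:L]
Beat 13 (R): throw ball2 h=5 -> lands@18:L; in-air after throw: [b1@14:L b2@18:L]
Beat 14 (L): throw ball1 h=1 -> lands@15:R; in-air after throw: [b1@15:R b2@18:L]

Answer: ball2:lands@18:L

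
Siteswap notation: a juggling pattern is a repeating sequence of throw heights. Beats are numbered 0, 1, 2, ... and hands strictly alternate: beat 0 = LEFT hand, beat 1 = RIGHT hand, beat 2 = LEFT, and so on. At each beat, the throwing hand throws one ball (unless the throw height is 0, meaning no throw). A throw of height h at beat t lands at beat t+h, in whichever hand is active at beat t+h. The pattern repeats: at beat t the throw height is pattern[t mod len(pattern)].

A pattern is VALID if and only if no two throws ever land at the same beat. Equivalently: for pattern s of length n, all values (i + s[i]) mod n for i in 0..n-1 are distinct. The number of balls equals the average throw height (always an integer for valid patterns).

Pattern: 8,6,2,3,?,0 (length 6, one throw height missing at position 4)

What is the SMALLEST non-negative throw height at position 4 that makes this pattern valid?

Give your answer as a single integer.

i=0: (0 + 8) mod 6 = 2
i=1: (1 + 6) mod 6 = 1
i=2: (2 + 2) mod 6 = 4
i=3: (3 + 3) mod 6 = 0
i=4: s[i]=? (unknown)
i=5: (5 + 0) mod 6 = 5
Known residues: [0, 1, 2, 4, 5]; need a permutation of 0..5, so missing residue r = 3
Need (4 + s) mod 6 = 3; smallest s = (3 - 4) mod 6 = 5

Answer: 5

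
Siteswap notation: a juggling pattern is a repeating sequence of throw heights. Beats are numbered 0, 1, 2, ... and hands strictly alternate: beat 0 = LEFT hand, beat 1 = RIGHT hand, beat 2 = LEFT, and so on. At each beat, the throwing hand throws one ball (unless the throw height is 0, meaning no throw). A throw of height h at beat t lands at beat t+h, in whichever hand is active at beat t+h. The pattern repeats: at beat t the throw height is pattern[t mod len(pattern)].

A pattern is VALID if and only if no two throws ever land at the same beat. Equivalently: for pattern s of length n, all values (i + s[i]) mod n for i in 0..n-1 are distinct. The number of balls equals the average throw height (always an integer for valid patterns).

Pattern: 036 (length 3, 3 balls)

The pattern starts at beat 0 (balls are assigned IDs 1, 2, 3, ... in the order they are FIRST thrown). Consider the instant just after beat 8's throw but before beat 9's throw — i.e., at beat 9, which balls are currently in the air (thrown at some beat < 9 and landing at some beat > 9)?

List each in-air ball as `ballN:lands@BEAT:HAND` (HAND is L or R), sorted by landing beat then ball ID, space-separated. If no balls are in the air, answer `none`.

Answer: ball1:lands@10:L ball3:lands@11:R ball2:lands@14:L

Derivation:
Beat 1 (R): throw ball1 h=3 -> lands@4:L; in-air after throw: [b1@4:L]
Beat 2 (L): throw ball2 h=6 -> lands@8:L; in-air after throw: [b1@4:L b2@8:L]
Beat 4 (L): throw ball1 h=3 -> lands@7:R; in-air after throw: [b1@7:R b2@8:L]
Beat 5 (R): throw ball3 h=6 -> lands@11:R; in-air after throw: [b1@7:R b2@8:L b3@11:R]
Beat 7 (R): throw ball1 h=3 -> lands@10:L; in-air after throw: [b2@8:L b1@10:L b3@11:R]
Beat 8 (L): throw ball2 h=6 -> lands@14:L; in-air after throw: [b1@10:L b3@11:R b2@14:L]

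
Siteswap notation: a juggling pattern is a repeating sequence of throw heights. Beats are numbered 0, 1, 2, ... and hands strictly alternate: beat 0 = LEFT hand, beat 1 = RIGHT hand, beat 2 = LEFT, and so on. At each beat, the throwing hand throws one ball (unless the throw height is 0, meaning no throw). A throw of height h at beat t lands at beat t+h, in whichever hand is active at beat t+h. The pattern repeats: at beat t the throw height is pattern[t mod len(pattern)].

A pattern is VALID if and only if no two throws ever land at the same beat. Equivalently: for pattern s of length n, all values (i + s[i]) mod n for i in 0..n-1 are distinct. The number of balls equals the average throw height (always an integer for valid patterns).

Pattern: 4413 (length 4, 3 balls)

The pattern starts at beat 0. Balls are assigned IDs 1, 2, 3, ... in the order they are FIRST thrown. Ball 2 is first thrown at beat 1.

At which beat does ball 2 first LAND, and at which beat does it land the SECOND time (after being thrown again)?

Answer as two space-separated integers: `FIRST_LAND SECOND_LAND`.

Answer: 5 9

Derivation:
Beat 0 (L): throw ball1 h=4 -> lands@4:L; in-air after throw: [b1@4:L]
Beat 1 (R): throw ball2 h=4 -> lands@5:R; in-air after throw: [b1@4:L b2@5:R]
Beat 2 (L): throw ball3 h=1 -> lands@3:R; in-air after throw: [b3@3:R b1@4:L b2@5:R]
Beat 3 (R): throw ball3 h=3 -> lands@6:L; in-air after throw: [b1@4:L b2@5:R b3@6:L]
Beat 4 (L): throw ball1 h=4 -> lands@8:L; in-air after throw: [b2@5:R b3@6:L b1@8:L]
Beat 5 (R): throw ball2 h=4 -> lands@9:R; in-air after throw: [b3@6:L b1@8:L b2@9:R]
Beat 6 (L): throw ball3 h=1 -> lands@7:R; in-air after throw: [b3@7:R b1@8:L b2@9:R]
Beat 7 (R): throw ball3 h=3 -> lands@10:L; in-air after throw: [b1@8:L b2@9:R b3@10:L]
Beat 8 (L): throw ball1 h=4 -> lands@12:L; in-air after throw: [b2@9:R b3@10:L b1@12:L]
Beat 9 (R): throw ball2 h=4 -> lands@13:R; in-air after throw: [b3@10:L b1@12:L b2@13:R]
Ball 2: thrown@1 h=4 -> first land @5; rethrown@5 h=4 -> second land @9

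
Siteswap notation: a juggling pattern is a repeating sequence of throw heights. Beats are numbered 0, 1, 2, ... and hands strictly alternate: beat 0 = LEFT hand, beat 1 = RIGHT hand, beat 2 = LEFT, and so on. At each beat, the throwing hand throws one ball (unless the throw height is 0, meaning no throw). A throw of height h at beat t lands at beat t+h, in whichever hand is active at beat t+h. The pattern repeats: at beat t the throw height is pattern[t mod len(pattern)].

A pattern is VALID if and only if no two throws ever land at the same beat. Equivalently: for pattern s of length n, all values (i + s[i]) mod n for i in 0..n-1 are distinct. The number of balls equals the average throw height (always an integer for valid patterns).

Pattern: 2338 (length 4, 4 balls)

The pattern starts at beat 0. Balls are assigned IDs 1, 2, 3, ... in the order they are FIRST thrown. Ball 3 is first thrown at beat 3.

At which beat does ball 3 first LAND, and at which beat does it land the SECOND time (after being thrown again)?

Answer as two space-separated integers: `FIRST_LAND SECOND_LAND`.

Beat 0 (L): throw ball1 h=2 -> lands@2:L; in-air after throw: [b1@2:L]
Beat 1 (R): throw ball2 h=3 -> lands@4:L; in-air after throw: [b1@2:L b2@4:L]
Beat 2 (L): throw ball1 h=3 -> lands@5:R; in-air after throw: [b2@4:L b1@5:R]
Beat 3 (R): throw ball3 h=8 -> lands@11:R; in-air after throw: [b2@4:L b1@5:R b3@11:R]
Beat 4 (L): throw ball2 h=2 -> lands@6:L; in-air after throw: [b1@5:R b2@6:L b3@11:R]
Beat 5 (R): throw ball1 h=3 -> lands@8:L; in-air after throw: [b2@6:L b1@8:L b3@11:R]
Beat 6 (L): throw ball2 h=3 -> lands@9:R; in-air after throw: [b1@8:L b2@9:R b3@11:R]
Beat 7 (R): throw ball4 h=8 -> lands@15:R; in-air after throw: [b1@8:L b2@9:R b3@11:R b4@15:R]
Beat 8 (L): throw ball1 h=2 -> lands@10:L; in-air after throw: [b2@9:R b1@10:L b3@11:R b4@15:R]
Beat 9 (R): throw ball2 h=3 -> lands@12:L; in-air after throw: [b1@10:L b3@11:R b2@12:L b4@15:R]
Beat 10 (L): throw ball1 h=3 -> lands@13:R; in-air after throw: [b3@11:R b2@12:L b1@13:R b4@15:R]
Beat 11 (R): throw ball3 h=8 -> lands@19:R; in-air after throw: [b2@12:L b1@13:R b4@15:R b3@19:R]
Beat 12 (L): throw ball2 h=2 -> lands@14:L; in-air after throw: [b1@13:R b2@14:L b4@15:R b3@19:R]
Beat 13 (R): throw ball1 h=3 -> lands@16:L; in-air after throw: [b2@14:L b4@15:R b1@16:L b3@19:R]
Beat 14 (L): throw ball2 h=3 -> lands@17:R; in-air after throw: [b4@15:R b1@16:L b2@17:R b3@19:R]
Beat 15 (R): throw ball4 h=8 -> lands@23:R; in-air after throw: [b1@16:L b2@17:R b3@19:R b4@23:R]
Beat 16 (L): throw ball1 h=2 -> lands@18:L; in-air after throw: [b2@17:R b1@18:L b3@19:R b4@23:R]
Beat 17 (R): throw ball2 h=3 -> lands@20:L; in-air after throw: [b1@18:L b3@19:R b2@20:L b4@23:R]
Beat 18 (L): throw ball1 h=3 -> lands@21:R; in-air after throw: [b3@19:R b2@20:L b1@21:R b4@23:R]
Beat 19 (R): throw ball3 h=8 -> lands@27:R; in-air after throw: [b2@20:L b1@21:R b4@23:R b3@27:R]
Ball 3: thrown@3 h=8 -> first land @11; rethrown@11 h=8 -> second land @19

Answer: 11 19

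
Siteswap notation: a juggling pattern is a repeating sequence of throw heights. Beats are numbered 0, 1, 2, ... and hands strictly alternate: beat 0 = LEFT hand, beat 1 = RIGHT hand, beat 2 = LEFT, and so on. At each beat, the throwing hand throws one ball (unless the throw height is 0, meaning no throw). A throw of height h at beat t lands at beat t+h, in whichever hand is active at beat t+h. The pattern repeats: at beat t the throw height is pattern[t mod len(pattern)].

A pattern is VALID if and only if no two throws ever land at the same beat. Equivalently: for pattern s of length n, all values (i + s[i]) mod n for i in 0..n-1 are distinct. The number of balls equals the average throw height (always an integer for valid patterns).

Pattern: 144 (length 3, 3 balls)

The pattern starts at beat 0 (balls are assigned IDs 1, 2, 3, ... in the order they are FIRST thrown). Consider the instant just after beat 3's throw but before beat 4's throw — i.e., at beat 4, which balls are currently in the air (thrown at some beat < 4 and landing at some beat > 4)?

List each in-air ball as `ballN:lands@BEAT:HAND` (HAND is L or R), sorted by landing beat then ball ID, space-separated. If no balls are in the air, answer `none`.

Beat 0 (L): throw ball1 h=1 -> lands@1:R; in-air after throw: [b1@1:R]
Beat 1 (R): throw ball1 h=4 -> lands@5:R; in-air after throw: [b1@5:R]
Beat 2 (L): throw ball2 h=4 -> lands@6:L; in-air after throw: [b1@5:R b2@6:L]
Beat 3 (R): throw ball3 h=1 -> lands@4:L; in-air after throw: [b3@4:L b1@5:R b2@6:L]
Beat 4 (L): throw ball3 h=4 -> lands@8:L; in-air after throw: [b1@5:R b2@6:L b3@8:L]

Answer: ball1:lands@5:R ball2:lands@6:L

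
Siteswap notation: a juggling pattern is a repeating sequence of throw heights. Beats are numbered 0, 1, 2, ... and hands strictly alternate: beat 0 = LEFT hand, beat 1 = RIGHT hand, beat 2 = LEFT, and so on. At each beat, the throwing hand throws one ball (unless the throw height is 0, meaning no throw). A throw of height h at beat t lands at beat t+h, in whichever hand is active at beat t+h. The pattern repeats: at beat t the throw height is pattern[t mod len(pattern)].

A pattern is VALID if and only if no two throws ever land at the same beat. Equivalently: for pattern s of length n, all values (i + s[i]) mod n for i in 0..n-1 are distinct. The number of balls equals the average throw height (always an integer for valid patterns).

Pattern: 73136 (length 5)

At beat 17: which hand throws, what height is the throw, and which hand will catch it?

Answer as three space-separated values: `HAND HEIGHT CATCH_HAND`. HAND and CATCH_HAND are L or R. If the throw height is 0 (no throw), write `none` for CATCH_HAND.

Beat 17: 17 mod 2 = 1, so hand = R
Throw height = pattern[17 mod 5] = pattern[2] = 1
Lands at beat 17+1=18, 18 mod 2 = 0, so catch hand = L

Answer: R 1 L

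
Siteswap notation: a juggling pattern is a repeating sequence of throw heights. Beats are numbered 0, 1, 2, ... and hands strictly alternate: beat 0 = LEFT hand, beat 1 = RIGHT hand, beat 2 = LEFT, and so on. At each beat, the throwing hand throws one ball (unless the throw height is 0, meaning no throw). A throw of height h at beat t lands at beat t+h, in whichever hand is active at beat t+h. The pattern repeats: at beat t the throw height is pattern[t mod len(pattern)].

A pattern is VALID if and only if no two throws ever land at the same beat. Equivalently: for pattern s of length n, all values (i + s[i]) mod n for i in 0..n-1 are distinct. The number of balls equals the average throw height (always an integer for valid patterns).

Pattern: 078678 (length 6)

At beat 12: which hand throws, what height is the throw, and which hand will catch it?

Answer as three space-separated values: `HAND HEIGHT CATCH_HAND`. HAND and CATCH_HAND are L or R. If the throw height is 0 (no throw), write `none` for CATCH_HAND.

Answer: L 0 none

Derivation:
Beat 12: 12 mod 2 = 0, so hand = L
Throw height = pattern[12 mod 6] = pattern[0] = 0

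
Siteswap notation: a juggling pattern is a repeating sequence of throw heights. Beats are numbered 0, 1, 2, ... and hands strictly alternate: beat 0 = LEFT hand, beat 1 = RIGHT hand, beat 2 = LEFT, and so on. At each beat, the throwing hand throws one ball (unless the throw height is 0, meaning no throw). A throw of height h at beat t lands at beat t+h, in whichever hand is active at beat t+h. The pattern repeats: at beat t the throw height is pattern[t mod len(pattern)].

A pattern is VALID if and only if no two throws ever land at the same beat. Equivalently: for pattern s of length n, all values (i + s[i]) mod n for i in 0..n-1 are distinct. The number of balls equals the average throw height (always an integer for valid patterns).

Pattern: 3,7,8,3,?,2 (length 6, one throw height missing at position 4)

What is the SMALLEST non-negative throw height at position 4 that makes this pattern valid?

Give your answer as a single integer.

Answer: 1

Derivation:
i=0: (0 + 3) mod 6 = 3
i=1: (1 + 7) mod 6 = 2
i=2: (2 + 8) mod 6 = 4
i=3: (3 + 3) mod 6 = 0
i=4: s[i]=? (unknown)
i=5: (5 + 2) mod 6 = 1
Known residues: [0, 1, 2, 3, 4]; need a permutation of 0..5, so missing residue r = 5
Need (4 + s) mod 6 = 5; smallest s = (5 - 4) mod 6 = 1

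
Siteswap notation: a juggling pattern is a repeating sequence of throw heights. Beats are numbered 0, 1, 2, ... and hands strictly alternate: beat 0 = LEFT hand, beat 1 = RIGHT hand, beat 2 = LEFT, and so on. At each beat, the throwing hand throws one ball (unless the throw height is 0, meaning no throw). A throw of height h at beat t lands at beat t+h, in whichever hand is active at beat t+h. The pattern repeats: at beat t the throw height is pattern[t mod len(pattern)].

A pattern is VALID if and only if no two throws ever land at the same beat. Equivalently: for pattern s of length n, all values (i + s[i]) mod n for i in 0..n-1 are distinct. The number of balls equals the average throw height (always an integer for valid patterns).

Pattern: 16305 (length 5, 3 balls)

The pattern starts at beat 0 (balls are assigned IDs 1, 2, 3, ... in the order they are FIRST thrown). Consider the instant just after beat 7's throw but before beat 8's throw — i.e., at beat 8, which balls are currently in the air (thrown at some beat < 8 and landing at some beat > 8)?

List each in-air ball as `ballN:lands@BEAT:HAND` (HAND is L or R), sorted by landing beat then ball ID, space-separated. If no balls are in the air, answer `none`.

Beat 0 (L): throw ball1 h=1 -> lands@1:R; in-air after throw: [b1@1:R]
Beat 1 (R): throw ball1 h=6 -> lands@7:R; in-air after throw: [b1@7:R]
Beat 2 (L): throw ball2 h=3 -> lands@5:R; in-air after throw: [b2@5:R b1@7:R]
Beat 4 (L): throw ball3 h=5 -> lands@9:R; in-air after throw: [b2@5:R b1@7:R b3@9:R]
Beat 5 (R): throw ball2 h=1 -> lands@6:L; in-air after throw: [b2@6:L b1@7:R b3@9:R]
Beat 6 (L): throw ball2 h=6 -> lands@12:L; in-air after throw: [b1@7:R b3@9:R b2@12:L]
Beat 7 (R): throw ball1 h=3 -> lands@10:L; in-air after throw: [b3@9:R b1@10:L b2@12:L]

Answer: ball3:lands@9:R ball1:lands@10:L ball2:lands@12:L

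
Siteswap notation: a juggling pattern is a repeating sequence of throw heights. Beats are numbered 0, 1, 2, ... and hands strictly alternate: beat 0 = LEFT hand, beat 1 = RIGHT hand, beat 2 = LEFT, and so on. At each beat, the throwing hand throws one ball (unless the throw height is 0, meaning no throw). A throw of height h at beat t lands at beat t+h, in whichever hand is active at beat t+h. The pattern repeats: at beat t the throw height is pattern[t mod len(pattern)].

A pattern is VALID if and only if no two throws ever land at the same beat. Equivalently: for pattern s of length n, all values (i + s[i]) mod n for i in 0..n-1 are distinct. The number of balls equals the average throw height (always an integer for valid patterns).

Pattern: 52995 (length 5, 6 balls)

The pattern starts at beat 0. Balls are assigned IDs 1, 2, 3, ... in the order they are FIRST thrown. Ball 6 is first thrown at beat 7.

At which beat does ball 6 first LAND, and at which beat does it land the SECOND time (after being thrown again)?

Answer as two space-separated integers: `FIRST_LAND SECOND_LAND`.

Answer: 16 18

Derivation:
Beat 0 (L): throw ball1 h=5 -> lands@5:R; in-air after throw: [b1@5:R]
Beat 1 (R): throw ball2 h=2 -> lands@3:R; in-air after throw: [b2@3:R b1@5:R]
Beat 2 (L): throw ball3 h=9 -> lands@11:R; in-air after throw: [b2@3:R b1@5:R b3@11:R]
Beat 3 (R): throw ball2 h=9 -> lands@12:L; in-air after throw: [b1@5:R b3@11:R b2@12:L]
Beat 4 (L): throw ball4 h=5 -> lands@9:R; in-air after throw: [b1@5:R b4@9:R b3@11:R b2@12:L]
Beat 5 (R): throw ball1 h=5 -> lands@10:L; in-air after throw: [b4@9:R b1@10:L b3@11:R b2@12:L]
Beat 6 (L): throw ball5 h=2 -> lands@8:L; in-air after throw: [b5@8:L b4@9:R b1@10:L b3@11:R b2@12:L]
Beat 7 (R): throw ball6 h=9 -> lands@16:L; in-air after throw: [b5@8:L b4@9:R b1@10:L b3@11:R b2@12:L b6@16:L]
Beat 8 (L): throw ball5 h=9 -> lands@17:R; in-air after throw: [b4@9:R b1@10:L b3@11:R b2@12:L b6@16:L b5@17:R]
Beat 9 (R): throw ball4 h=5 -> lands@14:L; in-air after throw: [b1@10:L b3@11:R b2@12:L b4@14:L b6@16:L b5@17:R]
Beat 10 (L): throw ball1 h=5 -> lands@15:R; in-air after throw: [b3@11:R b2@12:L b4@14:L b1@15:R b6@16:L b5@17:R]
Beat 11 (R): throw ball3 h=2 -> lands@13:R; in-air after throw: [b2@12:L b3@13:R b4@14:L b1@15:R b6@16:L b5@17:R]
Beat 12 (L): throw ball2 h=9 -> lands@21:R; in-air after throw: [b3@13:R b4@14:L b1@15:R b6@16:L b5@17:R b2@21:R]
Beat 13 (R): throw ball3 h=9 -> lands@22:L; in-air after throw: [b4@14:L b1@15:R b6@16:L b5@17:R b2@21:R b3@22:L]
Beat 14 (L): throw ball4 h=5 -> lands@19:R; in-air after throw: [b1@15:R b6@16:L b5@17:R b4@19:R b2@21:R b3@22:L]
Beat 15 (R): throw ball1 h=5 -> lands@20:L; in-air after throw: [b6@16:L b5@17:R b4@19:R b1@20:L b2@21:R b3@22:L]
Beat 16 (L): throw ball6 h=2 -> lands@18:L; in-air after throw: [b5@17:R b6@18:L b4@19:R b1@20:L b2@21:R b3@22:L]
Beat 17 (R): throw ball5 h=9 -> lands@26:L; in-air after throw: [b6@18:L b4@19:R b1@20:L b2@21:R b3@22:L b5@26:L]
Beat 18 (L): throw ball6 h=9 -> lands@27:R; in-air after throw: [b4@19:R b1@20:L b2@21:R b3@22:L b5@26:L b6@27:R]
Ball 6: thrown@7 h=9 -> first land @16; rethrown@16 h=2 -> second land @18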